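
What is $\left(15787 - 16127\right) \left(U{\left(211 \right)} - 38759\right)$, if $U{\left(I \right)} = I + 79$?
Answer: $13079460$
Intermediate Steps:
$U{\left(I \right)} = 79 + I$
$\left(15787 - 16127\right) \left(U{\left(211 \right)} - 38759\right) = \left(15787 - 16127\right) \left(\left(79 + 211\right) - 38759\right) = - 340 \left(290 - 38759\right) = \left(-340\right) \left(-38469\right) = 13079460$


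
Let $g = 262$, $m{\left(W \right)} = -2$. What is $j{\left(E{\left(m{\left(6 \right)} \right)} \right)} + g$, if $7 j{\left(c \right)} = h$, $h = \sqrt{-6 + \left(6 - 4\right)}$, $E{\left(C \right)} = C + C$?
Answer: $262 + \frac{2 i}{7} \approx 262.0 + 0.28571 i$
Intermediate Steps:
$E{\left(C \right)} = 2 C$
$h = 2 i$ ($h = \sqrt{-6 + \left(6 - 4\right)} = \sqrt{-6 + 2} = \sqrt{-4} = 2 i \approx 2.0 i$)
$j{\left(c \right)} = \frac{2 i}{7}$
$j{\left(E{\left(m{\left(6 \right)} \right)} \right)} + g = \frac{2 i}{7} + 262 = 262 + \frac{2 i}{7}$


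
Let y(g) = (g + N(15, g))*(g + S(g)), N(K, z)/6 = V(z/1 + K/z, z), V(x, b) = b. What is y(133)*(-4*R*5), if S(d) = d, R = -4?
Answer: 19811680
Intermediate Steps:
N(K, z) = 6*z
y(g) = 14*g**2 (y(g) = (g + 6*g)*(g + g) = (7*g)*(2*g) = 14*g**2)
y(133)*(-4*R*5) = (14*133**2)*(-4*(-4)*5) = (14*17689)*(16*5) = 247646*80 = 19811680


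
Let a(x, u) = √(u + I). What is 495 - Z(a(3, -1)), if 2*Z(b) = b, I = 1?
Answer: 495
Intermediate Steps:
a(x, u) = √(1 + u) (a(x, u) = √(u + 1) = √(1 + u))
Z(b) = b/2
495 - Z(a(3, -1)) = 495 - √(1 - 1)/2 = 495 - √0/2 = 495 - 0/2 = 495 - 1*0 = 495 + 0 = 495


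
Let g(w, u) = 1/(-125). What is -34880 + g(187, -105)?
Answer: -4360001/125 ≈ -34880.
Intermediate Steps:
g(w, u) = -1/125
-34880 + g(187, -105) = -34880 - 1/125 = -4360001/125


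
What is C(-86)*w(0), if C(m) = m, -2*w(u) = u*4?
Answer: 0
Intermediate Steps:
w(u) = -2*u (w(u) = -u*4/2 = -2*u)
C(-86)*w(0) = -(-172)*0 = -86*0 = 0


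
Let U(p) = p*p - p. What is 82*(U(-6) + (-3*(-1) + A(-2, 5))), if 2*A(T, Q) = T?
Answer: 3608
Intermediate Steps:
A(T, Q) = T/2
U(p) = p² - p
82*(U(-6) + (-3*(-1) + A(-2, 5))) = 82*(-6*(-1 - 6) + (-3*(-1) + (½)*(-2))) = 82*(-6*(-7) + (3 - 1)) = 82*(42 + 2) = 82*44 = 3608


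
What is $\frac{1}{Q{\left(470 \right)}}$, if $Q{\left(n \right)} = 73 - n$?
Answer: $- \frac{1}{397} \approx -0.0025189$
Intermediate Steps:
$\frac{1}{Q{\left(470 \right)}} = \frac{1}{73 - 470} = \frac{1}{-397} = - \frac{1}{397}$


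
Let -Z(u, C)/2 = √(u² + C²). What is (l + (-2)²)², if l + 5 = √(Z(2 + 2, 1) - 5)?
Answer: (-1 + √(-5 - 2*√17))² ≈ -12.246 - 7.2791*I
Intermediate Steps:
Z(u, C) = -2*√(C² + u²) (Z(u, C) = -2*√(u² + C²) = -2*√(C² + u²))
l = -5 + √(-5 - 2*√17) (l = -5 + √(-2*√(1² + (2 + 2)²) - 5) = -5 + √(-2*√(1 + 4²) - 5) = -5 + √(-2*√(1 + 16) - 5) = -5 + √(-2*√17 - 5) = -5 + √(-5 - 2*√17) ≈ -5.0 + 3.6395*I)
(l + (-2)²)² = ((-5 + I*√(5 + 2*√17)) + (-2)²)² = ((-5 + I*√(5 + 2*√17)) + 4)² = (-1 + I*√(5 + 2*√17))²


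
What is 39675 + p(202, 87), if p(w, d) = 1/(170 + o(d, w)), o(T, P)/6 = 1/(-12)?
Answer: 13449827/339 ≈ 39675.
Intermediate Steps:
o(T, P) = -½ (o(T, P) = 6/(-12) = 6*(-1/12) = -½)
p(w, d) = 2/339 (p(w, d) = 1/(170 - ½) = 1/(339/2) = 2/339)
39675 + p(202, 87) = 39675 + 2/339 = 13449827/339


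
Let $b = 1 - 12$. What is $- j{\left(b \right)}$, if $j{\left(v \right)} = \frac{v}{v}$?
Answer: $-1$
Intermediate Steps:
$b = -11$ ($b = 1 - 12 = -11$)
$j{\left(v \right)} = 1$
$- j{\left(b \right)} = \left(-1\right) 1 = -1$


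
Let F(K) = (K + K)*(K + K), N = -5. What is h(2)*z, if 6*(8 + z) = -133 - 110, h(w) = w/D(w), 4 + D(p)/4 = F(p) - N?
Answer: -97/68 ≈ -1.4265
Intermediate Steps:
F(K) = 4*K² (F(K) = (2*K)*(2*K) = 4*K²)
D(p) = 4 + 16*p² (D(p) = -16 + 4*(4*p² - 1*(-5)) = -16 + 4*(4*p² + 5) = -16 + 4*(5 + 4*p²) = -16 + (20 + 16*p²) = 4 + 16*p²)
h(w) = w/(4 + 16*w²)
z = -97/2 (z = -8 + (-133 - 110)/6 = -8 + (⅙)*(-243) = -8 - 81/2 = -97/2 ≈ -48.500)
h(2)*z = ((¼)*2/(1 + 4*2²))*(-97/2) = ((¼)*2/(1 + 4*4))*(-97/2) = ((¼)*2/(1 + 16))*(-97/2) = ((¼)*2/17)*(-97/2) = ((¼)*2*(1/17))*(-97/2) = (1/34)*(-97/2) = -97/68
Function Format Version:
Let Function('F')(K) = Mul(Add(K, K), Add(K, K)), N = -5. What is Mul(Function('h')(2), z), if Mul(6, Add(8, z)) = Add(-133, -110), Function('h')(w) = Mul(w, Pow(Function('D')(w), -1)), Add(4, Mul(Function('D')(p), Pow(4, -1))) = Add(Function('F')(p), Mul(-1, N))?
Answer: Rational(-97, 68) ≈ -1.4265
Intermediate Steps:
Function('F')(K) = Mul(4, Pow(K, 2)) (Function('F')(K) = Mul(Mul(2, K), Mul(2, K)) = Mul(4, Pow(K, 2)))
Function('D')(p) = Add(4, Mul(16, Pow(p, 2))) (Function('D')(p) = Add(-16, Mul(4, Add(Mul(4, Pow(p, 2)), Mul(-1, -5)))) = Add(-16, Mul(4, Add(Mul(4, Pow(p, 2)), 5))) = Add(-16, Mul(4, Add(5, Mul(4, Pow(p, 2))))) = Add(-16, Add(20, Mul(16, Pow(p, 2)))) = Add(4, Mul(16, Pow(p, 2))))
Function('h')(w) = Mul(w, Pow(Add(4, Mul(16, Pow(w, 2))), -1))
z = Rational(-97, 2) (z = Add(-8, Mul(Rational(1, 6), Add(-133, -110))) = Add(-8, Mul(Rational(1, 6), -243)) = Add(-8, Rational(-81, 2)) = Rational(-97, 2) ≈ -48.500)
Mul(Function('h')(2), z) = Mul(Mul(Rational(1, 4), 2, Pow(Add(1, Mul(4, Pow(2, 2))), -1)), Rational(-97, 2)) = Mul(Mul(Rational(1, 4), 2, Pow(Add(1, Mul(4, 4)), -1)), Rational(-97, 2)) = Mul(Mul(Rational(1, 4), 2, Pow(Add(1, 16), -1)), Rational(-97, 2)) = Mul(Mul(Rational(1, 4), 2, Pow(17, -1)), Rational(-97, 2)) = Mul(Mul(Rational(1, 4), 2, Rational(1, 17)), Rational(-97, 2)) = Mul(Rational(1, 34), Rational(-97, 2)) = Rational(-97, 68)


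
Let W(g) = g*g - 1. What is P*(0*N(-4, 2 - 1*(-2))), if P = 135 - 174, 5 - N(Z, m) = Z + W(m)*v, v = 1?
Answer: 0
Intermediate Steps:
W(g) = -1 + g² (W(g) = g² - 1 = -1 + g²)
N(Z, m) = 6 - Z - m² (N(Z, m) = 5 - (Z + (-1 + m²)*1) = 5 - (Z + (-1 + m²)) = 5 - (-1 + Z + m²) = 5 + (1 - Z - m²) = 6 - Z - m²)
P = -39
P*(0*N(-4, 2 - 1*(-2))) = -0*(6 - 1*(-4) - (2 - 1*(-2))²) = -0*(6 + 4 - (2 + 2)²) = -0*(6 + 4 - 1*4²) = -0*(6 + 4 - 1*16) = -0*(6 + 4 - 16) = -0*(-6) = -39*0 = 0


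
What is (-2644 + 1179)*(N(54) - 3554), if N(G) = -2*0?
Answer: 5206610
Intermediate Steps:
N(G) = 0
(-2644 + 1179)*(N(54) - 3554) = (-2644 + 1179)*(0 - 3554) = -1465*(-3554) = 5206610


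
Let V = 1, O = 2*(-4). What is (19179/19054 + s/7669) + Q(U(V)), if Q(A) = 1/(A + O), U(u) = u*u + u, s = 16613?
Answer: 658910498/219187689 ≈ 3.0061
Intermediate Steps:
O = -8
U(u) = u + u² (U(u) = u² + u = u + u²)
Q(A) = 1/(-8 + A) (Q(A) = 1/(A - 8) = 1/(-8 + A))
(19179/19054 + s/7669) + Q(U(V)) = (19179/19054 + 16613/7669) + 1/(-8 + 1*(1 + 1)) = (19179*(1/19054) + 16613*(1/7669)) + 1/(-8 + 1*2) = (19179/19054 + 16613/7669) + 1/(-8 + 2) = 463627853/146125126 + 1/(-6) = 463627853/146125126 - ⅙ = 658910498/219187689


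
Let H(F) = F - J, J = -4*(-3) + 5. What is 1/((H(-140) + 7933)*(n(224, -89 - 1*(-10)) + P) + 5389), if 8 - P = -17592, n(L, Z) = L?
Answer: 1/138604813 ≈ 7.2148e-9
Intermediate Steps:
P = 17600 (P = 8 - 1*(-17592) = 8 + 17592 = 17600)
J = 17 (J = 12 + 5 = 17)
H(F) = -17 + F (H(F) = F - 1*17 = F - 17 = -17 + F)
1/((H(-140) + 7933)*(n(224, -89 - 1*(-10)) + P) + 5389) = 1/(((-17 - 140) + 7933)*(224 + 17600) + 5389) = 1/((-157 + 7933)*17824 + 5389) = 1/(7776*17824 + 5389) = 1/(138599424 + 5389) = 1/138604813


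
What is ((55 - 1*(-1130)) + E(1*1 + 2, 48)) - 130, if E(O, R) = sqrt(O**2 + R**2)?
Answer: 1055 + 3*sqrt(257) ≈ 1103.1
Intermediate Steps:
((55 - 1*(-1130)) + E(1*1 + 2, 48)) - 130 = ((55 - 1*(-1130)) + sqrt((1*1 + 2)**2 + 48**2)) - 130 = ((55 + 1130) + sqrt((1 + 2)**2 + 2304)) - 130 = (1185 + sqrt(3**2 + 2304)) - 130 = (1185 + sqrt(9 + 2304)) - 130 = (1185 + sqrt(2313)) - 130 = (1185 + 3*sqrt(257)) - 130 = 1055 + 3*sqrt(257)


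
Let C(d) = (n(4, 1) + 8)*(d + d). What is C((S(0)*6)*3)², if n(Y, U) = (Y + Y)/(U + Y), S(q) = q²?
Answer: 0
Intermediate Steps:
n(Y, U) = 2*Y/(U + Y) (n(Y, U) = (2*Y)/(U + Y) = 2*Y/(U + Y))
C(d) = 96*d/5 (C(d) = (2*4/(1 + 4) + 8)*(d + d) = (2*4/5 + 8)*(2*d) = (2*4*(⅕) + 8)*(2*d) = (8/5 + 8)*(2*d) = 48*(2*d)/5 = 96*d/5)
C((S(0)*6)*3)² = (96*((0²*6)*3)/5)² = (96*((0*6)*3)/5)² = (96*(0*3)/5)² = ((96/5)*0)² = 0² = 0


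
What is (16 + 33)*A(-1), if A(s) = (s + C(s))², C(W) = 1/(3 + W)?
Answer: 49/4 ≈ 12.250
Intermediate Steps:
A(s) = (s + 1/(3 + s))²
(16 + 33)*A(-1) = (16 + 33)*(-1 + 1/(3 - 1))² = 49*(-1 + 1/2)² = 49*(-1 + ½)² = 49*(-½)² = 49*(¼) = 49/4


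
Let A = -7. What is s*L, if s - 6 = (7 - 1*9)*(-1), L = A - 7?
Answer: -112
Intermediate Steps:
L = -14 (L = -7 - 7 = -14)
s = 8 (s = 6 + (7 - 1*9)*(-1) = 6 + (7 - 9)*(-1) = 6 - 2*(-1) = 6 + 2 = 8)
s*L = 8*(-14) = -112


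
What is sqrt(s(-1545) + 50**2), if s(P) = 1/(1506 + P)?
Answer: sqrt(3802461)/39 ≈ 50.000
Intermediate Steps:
sqrt(s(-1545) + 50**2) = sqrt(1/(1506 - 1545) + 50**2) = sqrt(1/(-39) + 2500) = sqrt(-1/39 + 2500) = sqrt(97499/39) = sqrt(3802461)/39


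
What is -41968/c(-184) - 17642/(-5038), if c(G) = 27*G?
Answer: 18692515/1564299 ≈ 11.949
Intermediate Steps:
-41968/c(-184) - 17642/(-5038) = -41968/(27*(-184)) - 17642/(-5038) = -41968/(-4968) - 17642*(-1/5038) = -41968*(-1/4968) + 8821/2519 = 5246/621 + 8821/2519 = 18692515/1564299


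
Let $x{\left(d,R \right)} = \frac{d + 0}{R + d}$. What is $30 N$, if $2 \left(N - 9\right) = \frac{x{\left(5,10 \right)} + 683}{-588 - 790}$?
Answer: $\frac{180905}{689} \approx 262.56$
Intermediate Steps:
$x{\left(d,R \right)} = \frac{d}{R + d}$
$N = \frac{36181}{4134}$ ($N = 9 + \frac{\left(\frac{5}{10 + 5} + 683\right) \frac{1}{-588 - 790}}{2} = 9 + \frac{\left(\frac{5}{15} + 683\right) \frac{1}{-1378}}{2} = 9 + \frac{\left(5 \cdot \frac{1}{15} + 683\right) \left(- \frac{1}{1378}\right)}{2} = 9 + \frac{\left(\frac{1}{3} + 683\right) \left(- \frac{1}{1378}\right)}{2} = 9 + \frac{\frac{2050}{3} \left(- \frac{1}{1378}\right)}{2} = 9 + \frac{1}{2} \left(- \frac{1025}{2067}\right) = 9 - \frac{1025}{4134} = \frac{36181}{4134} \approx 8.7521$)
$30 N = 30 \cdot \frac{36181}{4134} = \frac{180905}{689}$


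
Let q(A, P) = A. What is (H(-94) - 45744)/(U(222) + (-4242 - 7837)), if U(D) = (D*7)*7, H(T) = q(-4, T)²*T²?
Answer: -95632/1201 ≈ -79.627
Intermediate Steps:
H(T) = 16*T² (H(T) = (-4)²*T² = 16*T²)
U(D) = 49*D (U(D) = (7*D)*7 = 49*D)
(H(-94) - 45744)/(U(222) + (-4242 - 7837)) = (16*(-94)² - 45744)/(49*222 + (-4242 - 7837)) = (16*8836 - 45744)/(10878 - 12079) = (141376 - 45744)/(-1201) = 95632*(-1/1201) = -95632/1201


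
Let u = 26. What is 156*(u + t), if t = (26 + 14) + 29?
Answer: 14820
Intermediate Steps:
t = 69 (t = 40 + 29 = 69)
156*(u + t) = 156*(26 + 69) = 156*95 = 14820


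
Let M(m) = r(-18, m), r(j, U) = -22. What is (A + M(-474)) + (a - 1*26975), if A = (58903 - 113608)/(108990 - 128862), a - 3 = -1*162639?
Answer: -1256110757/6624 ≈ -1.8963e+5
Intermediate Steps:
M(m) = -22
a = -162636 (a = 3 - 1*162639 = 3 - 162639 = -162636)
A = 18235/6624 (A = -54705/(-19872) = -54705*(-1/19872) = 18235/6624 ≈ 2.7529)
(A + M(-474)) + (a - 1*26975) = (18235/6624 - 22) + (-162636 - 1*26975) = -127493/6624 + (-162636 - 26975) = -127493/6624 - 189611 = -1256110757/6624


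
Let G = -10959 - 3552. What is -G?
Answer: 14511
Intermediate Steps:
G = -14511
-G = -1*(-14511) = 14511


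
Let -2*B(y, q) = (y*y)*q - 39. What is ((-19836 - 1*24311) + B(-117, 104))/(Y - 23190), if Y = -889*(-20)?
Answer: 1511911/10820 ≈ 139.73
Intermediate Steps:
B(y, q) = 39/2 - q*y²/2 (B(y, q) = -((y*y)*q - 39)/2 = -(y²*q - 39)/2 = -(q*y² - 39)/2 = -(-39 + q*y²)/2 = 39/2 - q*y²/2)
Y = 17780
((-19836 - 1*24311) + B(-117, 104))/(Y - 23190) = ((-19836 - 1*24311) + (39/2 - ½*104*(-117)²))/(17780 - 23190) = ((-19836 - 24311) + (39/2 - ½*104*13689))/(-5410) = (-44147 + (39/2 - 711828))*(-1/5410) = (-44147 - 1423617/2)*(-1/5410) = -1511911/2*(-1/5410) = 1511911/10820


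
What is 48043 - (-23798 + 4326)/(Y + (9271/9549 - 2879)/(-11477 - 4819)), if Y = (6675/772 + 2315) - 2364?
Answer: 28692649099365185/603314711939 ≈ 47558.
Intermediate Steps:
Y = -31153/772 (Y = (6675*(1/772) + 2315) - 2364 = (6675/772 + 2315) - 2364 = 1793855/772 - 2364 = -31153/772 ≈ -40.354)
48043 - (-23798 + 4326)/(Y + (9271/9549 - 2879)/(-11477 - 4819)) = 48043 - (-23798 + 4326)/(-31153/772 + (9271/9549 - 2879)/(-11477 - 4819)) = 48043 - (-19472)/(-31153/772 + (9271*(1/9549) - 2879)/(-16296)) = 48043 - (-19472)/(-31153/772 + (9271/9549 - 2879)*(-1/16296)) = 48043 - (-19472)/(-31153/772 - 27482300/9549*(-1/16296)) = 48043 - (-19472)/(-31153/772 + 6870575/38902626) = 48043 - (-19472)/(-603314711939/15016413636) = 48043 - (-19472)*(-15016413636)/603314711939 = 48043 - 1*292399606320192/603314711939 = 48043 - 292399606320192/603314711939 = 28692649099365185/603314711939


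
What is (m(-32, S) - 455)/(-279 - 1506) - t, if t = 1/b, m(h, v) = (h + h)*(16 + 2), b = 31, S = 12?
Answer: 48032/55335 ≈ 0.86802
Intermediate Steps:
m(h, v) = 36*h (m(h, v) = (2*h)*18 = 36*h)
t = 1/31 ≈ 0.032258
(m(-32, S) - 455)/(-279 - 1506) - t = (36*(-32) - 455)/(-279 - 1506) - 1*1/31 = (-1152 - 455)/(-1785) - 1/31 = -1607*(-1/1785) - 1/31 = 1607/1785 - 1/31 = 48032/55335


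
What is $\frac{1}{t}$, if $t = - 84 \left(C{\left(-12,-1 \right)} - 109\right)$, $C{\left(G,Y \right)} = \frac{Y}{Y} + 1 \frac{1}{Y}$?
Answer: $\frac{1}{9156} \approx 0.00010922$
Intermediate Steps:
$C{\left(G,Y \right)} = 1 + \frac{1}{Y}$
$t = 9156$ ($t = - 84 \left(\frac{1 - 1}{-1} - 109\right) = - 84 \left(\left(-1\right) 0 - 109\right) = - 84 \left(0 - 109\right) = \left(-84\right) \left(-109\right) = 9156$)
$\frac{1}{t} = \frac{1}{9156}$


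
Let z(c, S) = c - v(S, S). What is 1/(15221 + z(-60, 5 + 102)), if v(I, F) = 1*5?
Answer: 1/15156 ≈ 6.5980e-5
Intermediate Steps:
v(I, F) = 5
z(c, S) = -5 + c (z(c, S) = c - 1*5 = c - 5 = -5 + c)
1/(15221 + z(-60, 5 + 102)) = 1/(15221 + (-5 - 60)) = 1/(15221 - 65) = 1/15156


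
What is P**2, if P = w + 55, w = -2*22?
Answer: 121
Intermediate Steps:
w = -44
P = 11 (P = -44 + 55 = 11)
P**2 = 11**2 = 121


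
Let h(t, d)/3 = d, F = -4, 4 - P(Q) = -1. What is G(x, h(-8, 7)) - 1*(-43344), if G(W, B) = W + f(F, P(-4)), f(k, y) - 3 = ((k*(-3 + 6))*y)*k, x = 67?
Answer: 43654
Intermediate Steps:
P(Q) = 5 (P(Q) = 4 - 1*(-1) = 4 + 1 = 5)
f(k, y) = 3 + 3*y*k² (f(k, y) = 3 + ((k*(-3 + 6))*y)*k = 3 + ((k*3)*y)*k = 3 + ((3*k)*y)*k = 3 + (3*k*y)*k = 3 + 3*y*k²)
h(t, d) = 3*d
G(W, B) = 243 + W (G(W, B) = W + (3 + 3*5*(-4)²) = W + (3 + 3*5*16) = W + (3 + 240) = W + 243 = 243 + W)
G(x, h(-8, 7)) - 1*(-43344) = (243 + 67) - 1*(-43344) = 310 + 43344 = 43654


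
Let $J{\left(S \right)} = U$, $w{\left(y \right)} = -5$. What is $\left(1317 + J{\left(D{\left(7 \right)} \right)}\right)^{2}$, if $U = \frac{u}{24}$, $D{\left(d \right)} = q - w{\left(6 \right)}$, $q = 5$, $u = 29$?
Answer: $\frac{1000899769}{576} \approx 1.7377 \cdot 10^{6}$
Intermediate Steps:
$D{\left(d \right)} = 10$ ($D{\left(d \right)} = 5 - -5 = 5 + 5 = 10$)
$U = \frac{29}{24} \approx 1.2083$
$J{\left(S \right)} = \frac{29}{24}$
$\left(1317 + J{\left(D{\left(7 \right)} \right)}\right)^{2} = \left(1317 + \frac{29}{24}\right)^{2} = \left(\frac{31637}{24}\right)^{2} = \frac{1000899769}{576}$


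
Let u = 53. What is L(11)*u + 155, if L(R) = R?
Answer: 738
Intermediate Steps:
L(11)*u + 155 = 11*53 + 155 = 583 + 155 = 738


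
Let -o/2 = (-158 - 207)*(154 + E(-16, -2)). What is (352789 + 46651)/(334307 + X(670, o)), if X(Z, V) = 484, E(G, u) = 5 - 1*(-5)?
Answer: 399440/334791 ≈ 1.1931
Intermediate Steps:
E(G, u) = 10 (E(G, u) = 5 + 5 = 10)
o = 119720 (o = -2*(-158 - 207)*(154 + 10) = -(-730)*164 = -2*(-59860) = 119720)
(352789 + 46651)/(334307 + X(670, o)) = (352789 + 46651)/(334307 + 484) = 399440/334791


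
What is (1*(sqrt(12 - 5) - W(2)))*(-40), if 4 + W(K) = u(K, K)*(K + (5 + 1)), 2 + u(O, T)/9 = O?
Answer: -160 - 40*sqrt(7) ≈ -265.83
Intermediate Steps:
u(O, T) = -18 + 9*O
W(K) = -4 + (-18 + 9*K)*(6 + K) (W(K) = -4 + (-18 + 9*K)*(K + (5 + 1)) = -4 + (-18 + 9*K)*(K + 6) = -4 + (-18 + 9*K)*(6 + K))
(1*(sqrt(12 - 5) - W(2)))*(-40) = (1*(sqrt(12 - 5) - (-112 + 9*2**2 + 36*2)))*(-40) = (1*(sqrt(7) - (-112 + 9*4 + 72)))*(-40) = (1*(sqrt(7) - (-112 + 36 + 72)))*(-40) = (1*(sqrt(7) - 1*(-4)))*(-40) = (1*(sqrt(7) + 4))*(-40) = (1*(4 + sqrt(7)))*(-40) = (4 + sqrt(7))*(-40) = -160 - 40*sqrt(7)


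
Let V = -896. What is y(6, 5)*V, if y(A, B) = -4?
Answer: 3584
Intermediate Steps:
y(6, 5)*V = -4*(-896) = 3584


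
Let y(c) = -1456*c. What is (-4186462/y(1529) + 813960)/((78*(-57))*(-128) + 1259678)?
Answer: 129432962393/290803054256 ≈ 0.44509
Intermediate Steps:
(-4186462/y(1529) + 813960)/((78*(-57))*(-128) + 1259678) = (-4186462/((-1456*1529)) + 813960)/((78*(-57))*(-128) + 1259678) = (-4186462/(-2226224) + 813960)/(-4446*(-128) + 1259678) = (-4186462*(-1/2226224) + 813960)/(569088 + 1259678) = (299033/159016 + 813960)/1828766 = (129432962393/159016)*(1/1828766) = 129432962393/290803054256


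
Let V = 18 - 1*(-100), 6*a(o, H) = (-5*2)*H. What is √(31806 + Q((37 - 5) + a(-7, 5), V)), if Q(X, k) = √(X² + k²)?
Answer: √(286254 + 3*√130357)/3 ≈ 178.68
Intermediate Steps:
a(o, H) = -5*H/3 (a(o, H) = ((-5*2)*H)/6 = (-10*H)/6 = -5*H/3)
V = 118 (V = 18 + 100 = 118)
√(31806 + Q((37 - 5) + a(-7, 5), V)) = √(31806 + √(((37 - 5) - 5/3*5)² + 118²)) = √(31806 + √((32 - 25/3)² + 13924)) = √(31806 + √((71/3)² + 13924)) = √(31806 + √(5041/9 + 13924)) = √(31806 + √(130357/9)) = √(31806 + √130357/3)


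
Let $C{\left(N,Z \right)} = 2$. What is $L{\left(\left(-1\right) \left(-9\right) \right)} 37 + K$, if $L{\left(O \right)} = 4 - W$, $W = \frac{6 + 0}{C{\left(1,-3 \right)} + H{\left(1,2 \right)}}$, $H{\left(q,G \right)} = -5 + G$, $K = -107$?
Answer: $263$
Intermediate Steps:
$W = -6$ ($W = \frac{6 + 0}{2 + \left(-5 + 2\right)} = \frac{6}{2 - 3} = \frac{6}{-1} = 6 \left(-1\right) = -6$)
$L{\left(O \right)} = 10$ ($L{\left(O \right)} = 4 - -6 = 4 + 6 = 10$)
$L{\left(\left(-1\right) \left(-9\right) \right)} 37 + K = 10 \cdot 37 - 107 = 370 - 107 = 263$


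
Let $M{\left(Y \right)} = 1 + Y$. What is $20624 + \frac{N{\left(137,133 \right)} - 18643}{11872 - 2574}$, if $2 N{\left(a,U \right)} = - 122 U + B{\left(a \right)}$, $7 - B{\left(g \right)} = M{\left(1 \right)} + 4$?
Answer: $\frac{383470393}{18596} \approx 20621.0$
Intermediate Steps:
$B{\left(g \right)} = 1$ ($B{\left(g \right)} = 7 - \left(\left(1 + 1\right) + 4\right) = 7 - \left(2 + 4\right) = 7 - 6 = 1$)
$N{\left(a,U \right)} = \frac{1}{2} - 61 U$ ($N{\left(a,U \right)} = \frac{- 122 U + 1}{2} = \frac{1 - 122 U}{2} = \frac{1}{2} - 61 U$)
$20624 + \frac{N{\left(137,133 \right)} - 18643}{11872 - 2574} = 20624 + \frac{\left(\frac{1}{2} - 8113\right) - 18643}{11872 - 2574} = 20624 + \frac{\left(\frac{1}{2} - 8113\right) - 18643}{9298} = 20624 + \left(- \frac{16225}{2} - 18643\right) \frac{1}{9298} = 20624 - \frac{53511}{18596} = \frac{383470393}{18596}$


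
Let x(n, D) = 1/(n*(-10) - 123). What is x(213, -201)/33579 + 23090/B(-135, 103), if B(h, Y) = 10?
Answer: 174683901482/75653487 ≈ 2309.0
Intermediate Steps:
x(n, D) = 1/(-123 - 10*n) (x(n, D) = 1/(-10*n - 123) = 1/(-123 - 10*n))
x(213, -201)/33579 + 23090/B(-135, 103) = -1/(123 + 10*213)/33579 + 23090/10 = -1/(123 + 2130)*(1/33579) + 23090*(⅒) = -1/2253*(1/33579) + 2309 = -1*1/2253*(1/33579) + 2309 = -1/2253*1/33579 + 2309 = -1/75653487 + 2309 = 174683901482/75653487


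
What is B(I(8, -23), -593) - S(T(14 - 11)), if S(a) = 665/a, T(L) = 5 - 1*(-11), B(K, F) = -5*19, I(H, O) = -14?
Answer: -2185/16 ≈ -136.56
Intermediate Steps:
B(K, F) = -95
T(L) = 16 (T(L) = 5 + 11 = 16)
B(I(8, -23), -593) - S(T(14 - 11)) = -95 - 665/16 = -2185/16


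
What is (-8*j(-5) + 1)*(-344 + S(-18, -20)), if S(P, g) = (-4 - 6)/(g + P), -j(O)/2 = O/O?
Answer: -111027/19 ≈ -5843.5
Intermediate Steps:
j(O) = -2 (j(O) = -2*O/O = -2*1 = -2)
S(P, g) = -10/(P + g)
(-8*j(-5) + 1)*(-344 + S(-18, -20)) = (-8*(-2) + 1)*(-344 - 10/(-18 - 20)) = (16 + 1)*(-344 - 10/(-38)) = 17*(-344 - 10*(-1/38)) = 17*(-344 + 5/19) = 17*(-6531/19) = -111027/19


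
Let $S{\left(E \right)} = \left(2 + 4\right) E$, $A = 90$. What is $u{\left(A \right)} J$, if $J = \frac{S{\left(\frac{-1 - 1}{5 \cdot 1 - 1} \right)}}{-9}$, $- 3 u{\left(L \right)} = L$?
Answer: $-10$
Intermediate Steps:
$S{\left(E \right)} = 6 E$
$u{\left(L \right)} = - \frac{L}{3}$
$J = \frac{1}{3}$ ($J = \frac{6 \frac{-1 - 1}{5 \cdot 1 - 1}}{-9} = 6 \left(- \frac{2}{5 - 1}\right) \left(- \frac{1}{9}\right) = 6 \left(- \frac{2}{4}\right) \left(- \frac{1}{9}\right) = 6 \left(\left(-2\right) \frac{1}{4}\right) \left(- \frac{1}{9}\right) = 6 \left(- \frac{1}{2}\right) \left(- \frac{1}{9}\right) = \left(-3\right) \left(- \frac{1}{9}\right) = \frac{1}{3} \approx 0.33333$)
$u{\left(A \right)} J = \left(- \frac{1}{3}\right) 90 \cdot \frac{1}{3} = \left(-30\right) \frac{1}{3} = -10$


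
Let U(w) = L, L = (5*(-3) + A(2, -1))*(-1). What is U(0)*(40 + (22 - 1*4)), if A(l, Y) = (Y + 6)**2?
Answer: -580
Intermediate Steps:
A(l, Y) = (6 + Y)**2
L = -10 (L = (5*(-3) + (6 - 1)**2)*(-1) = (-15 + 5**2)*(-1) = (-15 + 25)*(-1) = 10*(-1) = -10)
U(w) = -10
U(0)*(40 + (22 - 1*4)) = -10*(40 + (22 - 1*4)) = -10*(40 + (22 - 4)) = -10*(40 + 18) = -10*58 = -580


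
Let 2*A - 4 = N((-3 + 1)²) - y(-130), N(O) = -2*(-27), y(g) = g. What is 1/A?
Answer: 1/94 ≈ 0.010638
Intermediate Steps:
N(O) = 54
A = 94 (A = 2 + (54 - 1*(-130))/2 = 2 + (54 + 130)/2 = 2 + (½)*184 = 2 + 92 = 94)
1/A = 1/94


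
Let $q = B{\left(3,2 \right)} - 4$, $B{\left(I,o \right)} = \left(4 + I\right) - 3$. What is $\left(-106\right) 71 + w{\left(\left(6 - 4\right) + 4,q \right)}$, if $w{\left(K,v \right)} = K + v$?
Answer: $-7520$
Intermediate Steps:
$B{\left(I,o \right)} = 1 + I$
$q = 0$ ($q = \left(1 + 3\right) - 4 = 4 - 4 = 0$)
$\left(-106\right) 71 + w{\left(\left(6 - 4\right) + 4,q \right)} = \left(-106\right) 71 + \left(\left(\left(6 - 4\right) + 4\right) + 0\right) = -7526 + \left(\left(2 + 4\right) + 0\right) = -7526 + \left(6 + 0\right) = -7526 + 6 = -7520$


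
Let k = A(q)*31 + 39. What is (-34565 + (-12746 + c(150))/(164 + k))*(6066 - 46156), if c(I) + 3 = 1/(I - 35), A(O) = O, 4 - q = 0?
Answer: 10433686765262/7521 ≈ 1.3873e+9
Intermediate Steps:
q = 4 (q = 4 - 1*0 = 4 + 0 = 4)
k = 163 (k = 4*31 + 39 = 124 + 39 = 163)
c(I) = -3 + 1/(-35 + I) (c(I) = -3 + 1/(I - 35) = -3 + 1/(-35 + I))
(-34565 + (-12746 + c(150))/(164 + k))*(6066 - 46156) = (-34565 + (-12746 + (106 - 3*150)/(-35 + 150))/(164 + 163))*(6066 - 46156) = (-34565 + (-12746 + (106 - 450)/115)/327)*(-40090) = (-34565 + (-12746 + (1/115)*(-344))*(1/327))*(-40090) = (-34565 + (-12746 - 344/115)*(1/327))*(-40090) = (-34565 - 1466134/115*1/327)*(-40090) = (-34565 - 1466134/37605)*(-40090) = -1301282959/37605*(-40090) = 10433686765262/7521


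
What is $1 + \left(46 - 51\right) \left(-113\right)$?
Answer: $566$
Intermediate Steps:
$1 + \left(46 - 51\right) \left(-113\right) = 1 - -565 = 1 + 565 = 566$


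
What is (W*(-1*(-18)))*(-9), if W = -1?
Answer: 162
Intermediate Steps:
(W*(-1*(-18)))*(-9) = -(-1)*(-18)*(-9) = -1*18*(-9) = -18*(-9) = 162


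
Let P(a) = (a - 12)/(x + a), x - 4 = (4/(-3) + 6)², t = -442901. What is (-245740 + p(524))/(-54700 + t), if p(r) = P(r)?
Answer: 303979228/615532437 ≈ 0.49385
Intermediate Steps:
x = 232/9 (x = 4 + (4/(-3) + 6)² = 4 + (4*(-⅓) + 6)² = 4 + (-4/3 + 6)² = 4 + (14/3)² = 4 + 196/9 = 232/9 ≈ 25.778)
P(a) = (-12 + a)/(232/9 + a) (P(a) = (a - 12)/(232/9 + a) = (-12 + a)/(232/9 + a))
p(r) = 9*(-12 + r)/(232 + 9*r)
(-245740 + p(524))/(-54700 + t) = (-245740 + 9*(-12 + 524)/(232 + 9*524))/(-54700 - 442901) = (-245740 + 9*512/(232 + 4716))/(-497601) = (-245740 + 9*512/4948)*(-1/497601) = (-245740 + 9*(1/4948)*512)*(-1/497601) = (-245740 + 1152/1237)*(-1/497601) = -303979228/1237*(-1/497601) = 303979228/615532437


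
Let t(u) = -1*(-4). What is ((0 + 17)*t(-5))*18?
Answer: 1224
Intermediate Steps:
t(u) = 4
((0 + 17)*t(-5))*18 = ((0 + 17)*4)*18 = (17*4)*18 = 68*18 = 1224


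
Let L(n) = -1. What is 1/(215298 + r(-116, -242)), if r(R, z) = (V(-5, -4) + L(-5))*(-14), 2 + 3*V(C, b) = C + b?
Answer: 3/646090 ≈ 4.6433e-6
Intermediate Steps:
V(C, b) = -⅔ + C/3 + b/3 (V(C, b) = -⅔ + (C + b)/3 = -⅔ + (C/3 + b/3) = -⅔ + C/3 + b/3)
r(R, z) = 196/3 (r(R, z) = ((-⅔ + (⅓)*(-5) + (⅓)*(-4)) - 1)*(-14) = ((-⅔ - 5/3 - 4/3) - 1)*(-14) = (-11/3 - 1)*(-14) = -14/3*(-14) = 196/3)
1/(215298 + r(-116, -242)) = 1/(215298 + 196/3) = 1/(646090/3) = 3/646090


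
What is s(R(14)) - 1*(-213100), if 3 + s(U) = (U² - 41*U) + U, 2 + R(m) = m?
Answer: 212761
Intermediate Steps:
R(m) = -2 + m
s(U) = -3 + U² - 40*U (s(U) = -3 + ((U² - 41*U) + U) = -3 + (U² - 40*U) = -3 + U² - 40*U)
s(R(14)) - 1*(-213100) = (-3 + (-2 + 14)² - 40*(-2 + 14)) - 1*(-213100) = (-3 + 12² - 40*12) + 213100 = (-3 + 144 - 480) + 213100 = -339 + 213100 = 212761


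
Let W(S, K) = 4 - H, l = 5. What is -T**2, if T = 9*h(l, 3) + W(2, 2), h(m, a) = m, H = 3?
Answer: -2116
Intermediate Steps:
W(S, K) = 1 (W(S, K) = 4 - 1*3 = 4 - 3 = 1)
T = 46 (T = 9*5 + 1 = 45 + 1 = 46)
-T**2 = -1*46**2 = -1*2116 = -2116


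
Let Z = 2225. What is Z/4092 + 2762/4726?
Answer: 10908727/9669396 ≈ 1.1282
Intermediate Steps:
Z/4092 + 2762/4726 = 2225/4092 + 2762/4726 = 2225*(1/4092) + 2762*(1/4726) = 2225/4092 + 1381/2363 = 10908727/9669396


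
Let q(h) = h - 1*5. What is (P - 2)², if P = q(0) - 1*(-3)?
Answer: 16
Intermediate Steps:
q(h) = -5 + h (q(h) = h - 5 = -5 + h)
P = -2 (P = (-5 + 0) - 1*(-3) = -5 + 3 = -2)
(P - 2)² = (-2 - 2)² = (-4)² = 16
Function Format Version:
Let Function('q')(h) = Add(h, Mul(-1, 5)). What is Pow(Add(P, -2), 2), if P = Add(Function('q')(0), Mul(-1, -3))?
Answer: 16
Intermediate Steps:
Function('q')(h) = Add(-5, h) (Function('q')(h) = Add(h, -5) = Add(-5, h))
P = -2 (P = Add(Add(-5, 0), Mul(-1, -3)) = Add(-5, 3) = -2)
Pow(Add(P, -2), 2) = Pow(Add(-2, -2), 2) = Pow(-4, 2) = 16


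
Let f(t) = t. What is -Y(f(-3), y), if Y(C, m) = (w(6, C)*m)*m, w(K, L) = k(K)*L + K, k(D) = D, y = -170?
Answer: 346800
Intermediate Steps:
w(K, L) = K + K*L (w(K, L) = K*L + K = K + K*L)
Y(C, m) = m**2*(6 + 6*C) (Y(C, m) = ((6*(1 + C))*m)*m = ((6 + 6*C)*m)*m = (m*(6 + 6*C))*m = m**2*(6 + 6*C))
-Y(f(-3), y) = -6*(-170)**2*(1 - 3) = -6*28900*(-2) = -1*(-346800) = 346800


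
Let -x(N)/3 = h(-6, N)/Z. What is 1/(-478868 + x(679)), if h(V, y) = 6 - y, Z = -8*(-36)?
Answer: -96/45970655 ≈ -2.0883e-6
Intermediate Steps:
Z = 288
x(N) = -1/16 + N/96 (x(N) = -3*(6 - N)/288 = -3*(1/48 - N/288) = -1/16 + N/96)
1/(-478868 + x(679)) = 1/(-478868 + (-1/16 + (1/96)*679)) = 1/(-478868 + (-1/16 + 679/96)) = 1/(-478868 + 673/96) = 1/(-45970655/96) = -96/45970655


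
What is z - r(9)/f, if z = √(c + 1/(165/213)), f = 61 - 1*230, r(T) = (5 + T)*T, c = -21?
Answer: 126/169 + 2*I*√14905/55 ≈ 0.74556 + 4.4395*I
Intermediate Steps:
r(T) = T*(5 + T)
f = -169 (f = 61 - 230 = -169)
z = 2*I*√14905/55 (z = √(-21 + 1/(165/213)) = √(-21 + 1/(165*(1/213))) = √(-21 + 1/(55/71)) = √(-21 + 71/55) = √(-1084/55) = 2*I*√14905/55 ≈ 4.4395*I)
z - r(9)/f = 2*I*√14905/55 - 9*(5 + 9)/(-169) = 2*I*√14905/55 - 9*14*(-1)/169 = 2*I*√14905/55 - 126*(-1)/169 = 2*I*√14905/55 - 1*(-126/169) = 2*I*√14905/55 + 126/169 = 126/169 + 2*I*√14905/55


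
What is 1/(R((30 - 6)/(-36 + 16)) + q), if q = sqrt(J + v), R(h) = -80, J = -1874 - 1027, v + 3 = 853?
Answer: -80/8451 - I*sqrt(2051)/8451 ≈ -0.0094663 - 0.0053589*I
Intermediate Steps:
v = 850 (v = -3 + 853 = 850)
J = -2901
q = I*sqrt(2051) (q = sqrt(-2901 + 850) = sqrt(-2051) = I*sqrt(2051) ≈ 45.288*I)
1/(R((30 - 6)/(-36 + 16)) + q) = 1/(-80 + I*sqrt(2051))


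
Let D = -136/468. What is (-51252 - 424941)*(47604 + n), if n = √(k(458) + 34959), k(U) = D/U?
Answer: -22668691572 - 158731*√2788426311190/2977 ≈ -2.2758e+10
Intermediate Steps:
D = -34/117 (D = -136*1/468 = -34/117 ≈ -0.29060)
k(U) = -34/(117*U)
n = √2788426311190/8931 (n = √(-34/117/458 + 34959) = √(-34/117*1/458 + 34959) = √(-17/26793 + 34959) = √(936656470/26793) = √2788426311190/8931 ≈ 186.97)
(-51252 - 424941)*(47604 + n) = (-51252 - 424941)*(47604 + √2788426311190/8931) = -476193*(47604 + √2788426311190/8931) = -22668691572 - 158731*√2788426311190/2977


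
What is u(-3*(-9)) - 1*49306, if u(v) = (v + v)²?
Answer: -46390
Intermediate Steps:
u(v) = 4*v² (u(v) = (2*v)² = 4*v²)
u(-3*(-9)) - 1*49306 = 4*(-3*(-9))² - 1*49306 = 4*27² - 49306 = 4*729 - 49306 = 2916 - 49306 = -46390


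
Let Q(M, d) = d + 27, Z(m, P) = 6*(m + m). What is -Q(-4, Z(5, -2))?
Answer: -87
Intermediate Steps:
Z(m, P) = 12*m (Z(m, P) = 6*(2*m) = 12*m)
Q(M, d) = 27 + d
-Q(-4, Z(5, -2)) = -(27 + 12*5) = -(27 + 60) = -1*87 = -87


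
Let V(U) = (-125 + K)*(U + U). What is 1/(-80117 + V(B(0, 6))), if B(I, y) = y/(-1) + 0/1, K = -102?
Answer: -1/77393 ≈ -1.2921e-5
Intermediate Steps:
B(I, y) = -y (B(I, y) = y*(-1) + 0*1 = -y + 0 = -y)
V(U) = -454*U (V(U) = (-125 - 102)*(U + U) = -454*U)
1/(-80117 + V(B(0, 6))) = 1/(-80117 - (-454)*6) = 1/(-80117 - 454*(-6)) = 1/(-80117 + 2724) = 1/(-77393) = -1/77393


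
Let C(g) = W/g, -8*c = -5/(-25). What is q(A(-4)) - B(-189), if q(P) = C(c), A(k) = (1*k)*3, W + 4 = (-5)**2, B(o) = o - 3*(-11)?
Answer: -684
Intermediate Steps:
B(o) = 33 + o (B(o) = o + 33 = 33 + o)
c = -1/40 (c = -(-5)/(8*(-25)) = -(-5)*(-1)/(8*25) = -1/8*1/5 = -1/40 ≈ -0.025000)
W = 21 (W = -4 + (-5)**2 = -4 + 25 = 21)
C(g) = 21/g
A(k) = 3*k (A(k) = k*3 = 3*k)
q(P) = -840 (q(P) = 21/(-1/40) = 21*(-40) = -840)
q(A(-4)) - B(-189) = -840 - (33 - 189) = -840 - 1*(-156) = -840 + 156 = -684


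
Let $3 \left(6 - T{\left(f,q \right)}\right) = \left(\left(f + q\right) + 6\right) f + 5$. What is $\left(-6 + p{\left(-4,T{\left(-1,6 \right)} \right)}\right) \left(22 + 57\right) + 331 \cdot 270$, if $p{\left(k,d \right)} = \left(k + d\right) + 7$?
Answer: $89765$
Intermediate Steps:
$T{\left(f,q \right)} = \frac{13}{3} - \frac{f \left(6 + f + q\right)}{3}$ ($T{\left(f,q \right)} = 6 - \frac{\left(\left(f + q\right) + 6\right) f + 5}{3} = 6 - \frac{\left(6 + f + q\right) f + 5}{3} = 6 - \frac{f \left(6 + f + q\right) + 5}{3} = 6 - \frac{5 + f \left(6 + f + q\right)}{3} = 6 - \left(\frac{5}{3} + \frac{f \left(6 + f + q\right)}{3}\right) = \frac{13}{3} - \frac{f \left(6 + f + q\right)}{3}$)
$p{\left(k,d \right)} = 7 + d + k$ ($p{\left(k,d \right)} = \left(d + k\right) + 7 = 7 + d + k$)
$\left(-6 + p{\left(-4,T{\left(-1,6 \right)} \right)}\right) \left(22 + 57\right) + 331 \cdot 270 = \left(-6 - -11\right) \left(22 + 57\right) + 331 \cdot 270 = \left(-6 + \left(7 + \left(\frac{13}{3} + 2 - \frac{1}{3} + 2\right) - 4\right)\right) 79 + 89370 = \left(-6 + \left(7 + 8 - 4\right)\right) 79 + 89370 = \left(-6 + 11\right) 79 + 89370 = 5 \cdot 79 + 89370 = 395 + 89370 = 89765$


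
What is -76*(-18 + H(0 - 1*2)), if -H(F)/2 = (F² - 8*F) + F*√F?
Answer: 4408 - 304*I*√2 ≈ 4408.0 - 429.92*I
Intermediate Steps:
H(F) = -2*F² - 2*F^(3/2) + 16*F (H(F) = -2*((F² - 8*F) + F*√F) = -2*((F² - 8*F) + F^(3/2)) = -2*(F² + F^(3/2) - 8*F) = -2*F² - 2*F^(3/2) + 16*F)
-76*(-18 + H(0 - 1*2)) = -76*(-18 + (-2*(0 - 1*2)² - 2*(0 - 1*2)^(3/2) + 16*(0 - 1*2))) = -76*(-18 + (-2*(0 - 2)² - 2*(0 - 2)^(3/2) + 16*(0 - 2))) = -76*(-18 + (-2*(-2)² - (-4)*I*√2 + 16*(-2))) = -76*(-18 + (-2*4 - (-4)*I*√2 - 32)) = -76*(-18 + (-8 + 4*I*√2 - 32)) = -76*(-18 + (-40 + 4*I*√2)) = -76*(-58 + 4*I*√2) = 4408 - 304*I*√2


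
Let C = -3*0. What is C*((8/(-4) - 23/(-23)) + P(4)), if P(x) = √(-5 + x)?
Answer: 0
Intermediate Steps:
C = 0
C*((8/(-4) - 23/(-23)) + P(4)) = 0*((8/(-4) - 23/(-23)) + √(-5 + 4)) = 0*((8*(-¼) - 23*(-1/23)) + √(-1)) = 0*((-2 + 1) + I) = 0*(-1 + I) = 0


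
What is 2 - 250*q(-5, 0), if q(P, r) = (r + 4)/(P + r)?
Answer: 202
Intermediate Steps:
q(P, r) = (4 + r)/(P + r)
2 - 250*q(-5, 0) = 2 - 250*(4 + 0)/(-5 + 0) = 2 - 250*4/(-5) = 2 - 250*(-⅕*4) = 2 - 250*(-4)/5 = 2 - 25*(-8) = 2 + 200 = 202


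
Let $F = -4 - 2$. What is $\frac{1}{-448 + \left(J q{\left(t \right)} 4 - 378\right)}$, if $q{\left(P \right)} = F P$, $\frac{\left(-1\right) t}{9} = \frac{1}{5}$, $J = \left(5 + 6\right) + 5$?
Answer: $- \frac{5}{674} \approx -0.0074184$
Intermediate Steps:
$J = 16$ ($J = 11 + 5 = 16$)
$F = -6$ ($F = -4 - 2 = -6$)
$t = - \frac{9}{5} \approx -1.8$
$q{\left(P \right)} = - 6 P$
$\frac{1}{-448 + \left(J q{\left(t \right)} 4 - 378\right)} = \frac{1}{-448 - \left(378 - 16 \left(\left(-6\right) \left(- \frac{9}{5}\right)\right) 4\right)} = \frac{1}{-448 - \left(378 - 16 \cdot \frac{54}{5} \cdot 4\right)} = \frac{1}{-448 + \left(\frac{864}{5} \cdot 4 - 378\right)} = \frac{1}{-448 + \left(\frac{3456}{5} - 378\right)} = \frac{1}{-448 + \frac{1566}{5}} = \frac{1}{- \frac{674}{5}} = - \frac{5}{674}$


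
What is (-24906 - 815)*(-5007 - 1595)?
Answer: 169810042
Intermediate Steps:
(-24906 - 815)*(-5007 - 1595) = -25721*(-6602) = 169810042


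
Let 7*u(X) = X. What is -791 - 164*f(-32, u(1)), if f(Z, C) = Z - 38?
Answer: 10689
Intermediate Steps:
u(X) = X/7
f(Z, C) = -38 + Z
-791 - 164*f(-32, u(1)) = -791 - 164*(-38 - 32) = -791 - 164*(-70) = -791 + 11480 = 10689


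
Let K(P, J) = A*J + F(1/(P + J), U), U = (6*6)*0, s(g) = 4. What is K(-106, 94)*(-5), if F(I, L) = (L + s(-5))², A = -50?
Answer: 23420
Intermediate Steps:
U = 0 (U = 36*0 = 0)
F(I, L) = (4 + L)² (F(I, L) = (L + 4)² = (4 + L)²)
K(P, J) = 16 - 50*J (K(P, J) = -50*J + (4 + 0)² = -50*J + 4² = -50*J + 16 = 16 - 50*J)
K(-106, 94)*(-5) = (16 - 50*94)*(-5) = (16 - 4700)*(-5) = -4684*(-5) = 23420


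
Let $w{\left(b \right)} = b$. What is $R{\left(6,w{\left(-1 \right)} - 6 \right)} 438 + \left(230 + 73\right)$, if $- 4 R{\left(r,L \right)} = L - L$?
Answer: $303$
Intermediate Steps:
$R{\left(r,L \right)} = 0$ ($R{\left(r,L \right)} = - \frac{L - L}{4} = \left(- \frac{1}{4}\right) 0 = 0$)
$R{\left(6,w{\left(-1 \right)} - 6 \right)} 438 + \left(230 + 73\right) = 0 \cdot 438 + \left(230 + 73\right) = 0 + 303 = 303$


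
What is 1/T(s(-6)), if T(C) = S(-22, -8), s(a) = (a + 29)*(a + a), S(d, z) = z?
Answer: -⅛ ≈ -0.12500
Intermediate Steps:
s(a) = 2*a*(29 + a) (s(a) = (29 + a)*(2*a) = 2*a*(29 + a))
T(C) = -8
1/T(s(-6)) = 1/(-8) = -⅛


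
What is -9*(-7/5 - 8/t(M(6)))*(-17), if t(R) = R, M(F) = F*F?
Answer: -1241/5 ≈ -248.20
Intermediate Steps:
M(F) = F²
-9*(-7/5 - 8/t(M(6)))*(-17) = -9*(-7/5 - 8/(6²))*(-17) = -9*(-7*⅕ - 8/36)*(-17) = -9*(-7/5 - 8*1/36)*(-17) = -9*(-7/5 - 2/9)*(-17) = -9*(-73/45)*(-17) = (73/5)*(-17) = -1241/5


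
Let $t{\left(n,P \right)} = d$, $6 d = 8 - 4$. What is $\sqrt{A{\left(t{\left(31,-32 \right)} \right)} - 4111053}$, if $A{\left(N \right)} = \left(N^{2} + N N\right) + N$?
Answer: $\frac{i \sqrt{36999463}}{3} \approx 2027.6 i$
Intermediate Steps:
$d = \frac{2}{3}$ ($d = \frac{8 - 4}{6} = \frac{1}{6} \cdot 4 = \frac{2}{3} \approx 0.66667$)
$t{\left(n,P \right)} = \frac{2}{3}$
$A{\left(N \right)} = N + 2 N^{2}$ ($A{\left(N \right)} = \left(N^{2} + N^{2}\right) + N = 2 N^{2} + N = N + 2 N^{2}$)
$\sqrt{A{\left(t{\left(31,-32 \right)} \right)} - 4111053} = \sqrt{\frac{2 \left(1 + 2 \cdot \frac{2}{3}\right)}{3} - 4111053} = \sqrt{\frac{2 \left(1 + \frac{4}{3}\right)}{3} - 4111053} = \sqrt{\frac{2}{3} \cdot \frac{7}{3} - 4111053} = \sqrt{\frac{14}{9} - 4111053} = \sqrt{- \frac{36999463}{9}} = \frac{i \sqrt{36999463}}{3}$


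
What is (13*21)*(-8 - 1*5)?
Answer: -3549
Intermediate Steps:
(13*21)*(-8 - 1*5) = 273*(-8 - 5) = 273*(-13) = -3549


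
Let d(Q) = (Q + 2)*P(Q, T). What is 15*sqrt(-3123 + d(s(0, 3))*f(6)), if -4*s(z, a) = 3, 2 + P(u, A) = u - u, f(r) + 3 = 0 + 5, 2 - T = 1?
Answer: 30*I*sqrt(782) ≈ 838.93*I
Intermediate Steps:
T = 1 (T = 2 - 1*1 = 2 - 1 = 1)
f(r) = 2 (f(r) = -3 + (0 + 5) = -3 + 5 = 2)
P(u, A) = -2 (P(u, A) = -2 + (u - u) = -2 + 0 = -2)
s(z, a) = -3/4 (s(z, a) = -1/4*3 = -3/4)
d(Q) = -4 - 2*Q (d(Q) = (Q + 2)*(-2) = (2 + Q)*(-2) = -4 - 2*Q)
15*sqrt(-3123 + d(s(0, 3))*f(6)) = 15*sqrt(-3123 + (-4 - 2*(-3/4))*2) = 15*sqrt(-3123 + (-4 + 3/2)*2) = 15*sqrt(-3123 - 5/2*2) = 15*sqrt(-3123 - 5) = 15*sqrt(-3128) = 15*(2*I*sqrt(782)) = 30*I*sqrt(782)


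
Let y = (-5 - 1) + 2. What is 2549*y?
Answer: -10196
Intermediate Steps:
y = -4 (y = -6 + 2 = -4)
2549*y = 2549*(-4) = -10196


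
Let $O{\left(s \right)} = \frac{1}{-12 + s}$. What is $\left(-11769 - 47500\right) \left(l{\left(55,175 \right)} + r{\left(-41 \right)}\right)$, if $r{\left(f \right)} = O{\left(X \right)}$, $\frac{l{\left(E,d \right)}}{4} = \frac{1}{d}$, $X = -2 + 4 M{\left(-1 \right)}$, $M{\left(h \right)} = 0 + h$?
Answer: $\frac{872101}{450} \approx 1938.0$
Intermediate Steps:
$M{\left(h \right)} = h$
$X = -6$ ($X = -2 + 4 \left(-1\right) = -2 - 4 = -6$)
$l{\left(E,d \right)} = \frac{4}{d}$
$r{\left(f \right)} = - \frac{1}{18}$ ($r{\left(f \right)} = \frac{1}{-12 - 6} = \frac{1}{-18} = - \frac{1}{18}$)
$\left(-11769 - 47500\right) \left(l{\left(55,175 \right)} + r{\left(-41 \right)}\right) = \left(-11769 - 47500\right) \left(\frac{4}{175} - \frac{1}{18}\right) = - 59269 \left(4 \cdot \frac{1}{175} - \frac{1}{18}\right) = - 59269 \left(\frac{4}{175} - \frac{1}{18}\right) = \left(-59269\right) \left(- \frac{103}{3150}\right) = \frac{872101}{450}$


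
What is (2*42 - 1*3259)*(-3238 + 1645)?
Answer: 5057775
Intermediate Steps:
(2*42 - 1*3259)*(-3238 + 1645) = (84 - 3259)*(-1593) = -3175*(-1593) = 5057775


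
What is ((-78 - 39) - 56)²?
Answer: 29929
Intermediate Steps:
((-78 - 39) - 56)² = (-117 - 56)² = (-173)² = 29929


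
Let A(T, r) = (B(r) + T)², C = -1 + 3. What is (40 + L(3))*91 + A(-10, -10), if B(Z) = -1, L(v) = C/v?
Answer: 11465/3 ≈ 3821.7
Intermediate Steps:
C = 2
L(v) = 2/v
A(T, r) = (-1 + T)²
(40 + L(3))*91 + A(-10, -10) = (40 + 2/3)*91 + (-1 - 10)² = (40 + 2*(⅓))*91 + (-11)² = (40 + ⅔)*91 + 121 = (122/3)*91 + 121 = 11102/3 + 121 = 11465/3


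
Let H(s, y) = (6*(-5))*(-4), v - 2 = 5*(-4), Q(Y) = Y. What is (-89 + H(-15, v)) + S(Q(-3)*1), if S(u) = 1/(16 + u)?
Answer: 404/13 ≈ 31.077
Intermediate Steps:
v = -18 (v = 2 + 5*(-4) = 2 - 20 = -18)
H(s, y) = 120 (H(s, y) = -30*(-4) = 120)
(-89 + H(-15, v)) + S(Q(-3)*1) = (-89 + 120) + 1/(16 - 3*1) = 31 + 1/(16 - 3) = 31 + 1/13 = 404/13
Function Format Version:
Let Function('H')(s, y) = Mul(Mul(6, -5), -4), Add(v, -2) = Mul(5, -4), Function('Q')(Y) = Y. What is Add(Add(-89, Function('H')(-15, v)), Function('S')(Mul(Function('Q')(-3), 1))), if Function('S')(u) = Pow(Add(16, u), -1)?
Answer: Rational(404, 13) ≈ 31.077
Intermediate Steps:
v = -18 (v = Add(2, Mul(5, -4)) = Add(2, -20) = -18)
Function('H')(s, y) = 120 (Function('H')(s, y) = Mul(-30, -4) = 120)
Add(Add(-89, Function('H')(-15, v)), Function('S')(Mul(Function('Q')(-3), 1))) = Add(Add(-89, 120), Pow(Add(16, Mul(-3, 1)), -1)) = Add(31, Pow(Add(16, -3), -1)) = Add(31, Pow(13, -1)) = Add(31, Rational(1, 13)) = Rational(404, 13)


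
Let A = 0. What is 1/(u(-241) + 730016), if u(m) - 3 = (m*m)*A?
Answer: 1/730019 ≈ 1.3698e-6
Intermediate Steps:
u(m) = 3 (u(m) = 3 + (m*m)*0 = 3 + m²*0 = 3 + 0 = 3)
1/(u(-241) + 730016) = 1/(3 + 730016) = 1/730019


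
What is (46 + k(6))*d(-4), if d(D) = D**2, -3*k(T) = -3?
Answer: 752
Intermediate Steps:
k(T) = 1 (k(T) = -1/3*(-3) = 1)
(46 + k(6))*d(-4) = (46 + 1)*(-4)**2 = 47*16 = 752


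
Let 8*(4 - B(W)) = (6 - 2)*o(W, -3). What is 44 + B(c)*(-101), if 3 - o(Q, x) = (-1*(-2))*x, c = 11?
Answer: 189/2 ≈ 94.500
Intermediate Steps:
o(Q, x) = 3 - 2*x (o(Q, x) = 3 - (-1*(-2))*x = 3 - 2*x)
B(W) = -1/2 (B(W) = 4 - (6 - 2)*(3 - 2*(-3))/8 = 4 - (3 + 6)/2 = 4 - 9/2 = -1/2)
44 + B(c)*(-101) = 44 - 1/2*(-101) = 44 + 101/2 = 189/2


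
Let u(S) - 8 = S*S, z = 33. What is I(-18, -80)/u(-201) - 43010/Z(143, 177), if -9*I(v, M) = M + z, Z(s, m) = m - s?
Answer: -460056418/363681 ≈ -1265.0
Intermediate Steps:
u(S) = 8 + S² (u(S) = 8 + S*S = 8 + S²)
I(v, M) = -11/3 - M/9 (I(v, M) = -(M + 33)/9 = -(33 + M)/9 = -11/3 - M/9)
I(-18, -80)/u(-201) - 43010/Z(143, 177) = (-11/3 - ⅑*(-80))/(8 + (-201)²) - 43010/(177 - 1*143) = (-11/3 + 80/9)/(8 + 40401) - 43010/(177 - 143) = (47/9)/40409 - 43010/34 = (47/9)*(1/40409) - 43010*1/34 = 47/363681 - 1265 = -460056418/363681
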